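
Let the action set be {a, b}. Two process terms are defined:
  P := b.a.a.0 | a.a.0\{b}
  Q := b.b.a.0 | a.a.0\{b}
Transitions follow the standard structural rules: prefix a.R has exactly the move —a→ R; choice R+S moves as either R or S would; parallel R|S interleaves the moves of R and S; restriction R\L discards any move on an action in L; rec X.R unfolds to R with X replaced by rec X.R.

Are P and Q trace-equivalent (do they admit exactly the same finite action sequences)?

traces(P) ≠ traces(Q) — witness ⟨aaba⟩

LTS(P): 12 reachable states
  p0 = b.a.a.0 | a.a.0\{b} has moves --a--▸ p1, --b--▸ p2
  p1 = b.a.a.0 | a.0\{b} has moves --a--▸ p3, --b--▸ p4
  p2 = a.a.0 | a.a.0\{b} has moves --a--▸ p4, --a--▸ p5
  p3 = b.a.a.0 | 0\{b} has moves --b--▸ p6
  p4 = a.a.0 | a.0\{b} has moves --a--▸ p6, --a--▸ p7
  p5 = a.0 | a.a.0\{b} has moves --a--▸ p7, --a--▸ p8
  p6 = a.a.0 | 0\{b} has moves --a--▸ p9
  p7 = a.0 | a.0\{b} has moves --a--▸ p10, --a--▸ p9
  p8 = 0 | a.a.0\{b} has moves --a--▸ p10
  p9 = a.0 | 0\{b} has moves --a--▸ p11
  p10 = 0 | a.0\{b} has moves --a--▸ p11
  p11 = 0 | 0\{b} has moves deadlocked
LTS(Q): 12 reachable states
  q0 = b.b.a.0 | a.a.0\{b} has moves --a--▸ q1, --b--▸ q2
  q1 = b.b.a.0 | a.0\{b} has moves --a--▸ q3, --b--▸ q4
  q2 = b.a.0 | a.a.0\{b} has moves --a--▸ q4, --b--▸ q5
  q3 = b.b.a.0 | 0\{b} has moves --b--▸ q6
  q4 = b.a.0 | a.0\{b} has moves --a--▸ q6, --b--▸ q7
  q5 = a.0 | a.a.0\{b} has moves --a--▸ q7, --a--▸ q8
  q6 = b.a.0 | 0\{b} has moves --b--▸ q9
  q7 = a.0 | a.0\{b} has moves --a--▸ q10, --a--▸ q9
  q8 = 0 | a.a.0\{b} has moves --a--▸ q10
  q9 = a.0 | 0\{b} has moves --a--▸ q11
  q10 = 0 | a.0\{b} has moves --a--▸ q11
  q11 = 0 | 0\{b} has moves deadlocked
Trace ⟨aaba⟩ through P, begin at {p0}:
  step 1 (a): {p1}
  step 2 (a): {p3}
  step 3 (b): {p6}
  step 4 (a): {p9}
  P completes σ.
Trace ⟨aaba⟩ through Q, begin at {q0}:
  step 1 (a): {q1}
  step 2 (a): {q3}
  step 3 (b): {q6}
  step 4 (a): ∅  — Q cannot continue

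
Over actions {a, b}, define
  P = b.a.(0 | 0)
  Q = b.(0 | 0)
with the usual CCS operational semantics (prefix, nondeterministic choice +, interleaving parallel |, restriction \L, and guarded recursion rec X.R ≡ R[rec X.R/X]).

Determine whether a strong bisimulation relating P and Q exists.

LTS(P): 3 reachable states
  p0 = b.a.(0 | 0) ⊢ —b→ p1
  p1 = a.(0 | 0) ⊢ —a→ p2
  p2 = 0 | 0 ⊢ ·
LTS(Q): 2 reachable states
  q0 = b.(0 | 0) ⊢ —b→ q1
  q1 = 0 | 0 ⊢ ·
Coarsest stable partition (strong bisimilarity classes):
  B0 = {p0}
  B1 = {p1}
  B2 = {p2, q1}
  B3 = {q0}
p0 ∈ B0, q0 ∈ B3 → different blocks

NO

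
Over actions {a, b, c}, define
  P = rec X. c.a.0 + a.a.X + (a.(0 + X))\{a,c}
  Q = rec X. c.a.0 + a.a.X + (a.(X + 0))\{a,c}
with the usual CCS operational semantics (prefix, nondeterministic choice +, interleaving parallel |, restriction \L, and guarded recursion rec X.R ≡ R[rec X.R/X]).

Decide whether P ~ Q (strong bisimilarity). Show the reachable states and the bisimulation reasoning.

Reachable graph of P (4 states):
  u0 = rec X. c.a.0 + a.a.X + (a.(0 + X))\{a,c} ⊢ —a→ u1, —c→ u2
  u1 = a.(rec X. c.a.0 + a.a.X + (a.(0 + X))\{a,c}) ⊢ —a→ u0
  u2 = a.0 ⊢ —a→ u3
  u3 = 0 ⊢ (no moves)
Reachable graph of Q (4 states):
  v0 = rec X. c.a.0 + a.a.X + (a.(X + 0))\{a,c} ⊢ —a→ v1, —c→ v2
  v1 = a.(rec X. c.a.0 + a.a.X + (a.(X + 0))\{a,c}) ⊢ —a→ v0
  v2 = a.0 ⊢ —a→ v3
  v3 = 0 ⊢ (no moves)
Bisimilarity quotient blocks:
  B0 = {u0, v0}
  B1 = {u1, v1}
  B2 = {u2, v2}
  B3 = {u3, v3}
u0 ∈ B0, v0 ∈ B0 → same block

YES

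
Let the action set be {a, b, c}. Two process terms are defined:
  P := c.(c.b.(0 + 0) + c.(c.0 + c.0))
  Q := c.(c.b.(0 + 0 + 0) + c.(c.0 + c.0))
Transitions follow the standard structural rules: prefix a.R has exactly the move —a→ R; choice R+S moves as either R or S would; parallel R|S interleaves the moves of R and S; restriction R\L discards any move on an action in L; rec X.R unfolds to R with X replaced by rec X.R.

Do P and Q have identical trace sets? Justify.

traces(P) = traces(Q)

LTS(P): 6 reachable states
  u0 = c.(c.b.(0 + 0) + c.(c.0 + c.0)) ⊢ --c--▸ u1
  u1 = c.b.(0 + 0) + c.(c.0 + c.0) ⊢ --c--▸ u2, --c--▸ u3
  u2 = b.(0 + 0) ⊢ --b--▸ u4
  u3 = c.0 + c.0 ⊢ --c--▸ u5
  u4 = 0 + 0 ⊢ (no moves)
  u5 = 0 ⊢ (no moves)
LTS(Q): 6 reachable states
  v0 = c.(c.b.(0 + 0 + 0) + c.(c.0 + c.0)) ⊢ --c--▸ v1
  v1 = c.b.(0 + 0 + 0) + c.(c.0 + c.0) ⊢ --c--▸ v2, --c--▸ v3
  v2 = b.(0 + 0 + 0) ⊢ --b--▸ v4
  v3 = c.0 + c.0 ⊢ --c--▸ v5
  v4 = 0 + 0 + 0 ⊢ (no moves)
  v5 = 0 ⊢ (no moves)
Partition-refinement fixed point:
  B0 = {u0, v0}
  B1 = {u1, v1}
  B2 = {u2, v2}
  B3 = {u4, u5, v4, v5}
  B4 = {u3, v3}
u0 ∈ B0, v0 ∈ B0 → same block
Bisimilar ⇒ trace-equivalent.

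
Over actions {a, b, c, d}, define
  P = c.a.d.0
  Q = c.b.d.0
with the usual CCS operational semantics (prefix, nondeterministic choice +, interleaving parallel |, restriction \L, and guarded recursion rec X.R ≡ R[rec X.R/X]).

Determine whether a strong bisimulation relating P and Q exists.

Reachable graph of P (4 states):
  s0 = c.a.d.0 | ··c··> s1
  s1 = a.d.0 | ··a··> s2
  s2 = d.0 | ··d··> s3
  s3 = 0 | deadlocked
Reachable graph of Q (4 states):
  t0 = c.b.d.0 | ··c··> t1
  t1 = b.d.0 | ··b··> t2
  t2 = d.0 | ··d··> t3
  t3 = 0 | deadlocked
Coarsest stable partition (strong bisimilarity classes):
  B0 = {s0}
  B1 = {s1}
  B2 = {s2, t2}
  B3 = {s3, t3}
  B4 = {t0}
  B5 = {t1}
s0 ∈ B0, t0 ∈ B4 → different blocks

NO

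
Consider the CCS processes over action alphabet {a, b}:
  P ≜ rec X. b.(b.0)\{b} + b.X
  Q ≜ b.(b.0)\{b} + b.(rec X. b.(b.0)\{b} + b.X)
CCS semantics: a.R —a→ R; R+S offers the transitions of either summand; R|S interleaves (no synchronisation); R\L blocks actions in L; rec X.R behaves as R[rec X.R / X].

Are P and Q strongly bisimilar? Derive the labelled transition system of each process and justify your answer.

LTS(P): 2 reachable states
  s0 = rec X. b.(b.0)\{b} + b.X :: ··b··> s0, ··b··> s1
  s1 = (b.0)\{b} :: ·
LTS(Q): 3 reachable states
  t0 = b.(b.0)\{b} + b.(rec X. b.(b.0)\{b} + b.X) :: ··b··> t1, ··b··> t2
  t1 = (b.0)\{b} :: ·
  t2 = rec X. b.(b.0)\{b} + b.X :: ··b··> t1, ··b··> t2
Coarsest stable partition (strong bisimilarity classes):
  B0 = {s0, t0, t2}
  B1 = {s1, t1}
s0 ∈ B0, t0 ∈ B0 → same block

bisimilar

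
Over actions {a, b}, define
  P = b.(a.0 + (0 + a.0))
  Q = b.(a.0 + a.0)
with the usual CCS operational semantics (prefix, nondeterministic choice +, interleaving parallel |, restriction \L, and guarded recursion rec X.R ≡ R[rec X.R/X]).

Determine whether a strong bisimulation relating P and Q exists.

Reachable graph of P (3 states):
  u0 = b.(a.0 + (0 + a.0)) ⊢ ··b··> u1
  u1 = a.0 + (0 + a.0) ⊢ ··a··> u2
  u2 = 0 ⊢ ∅
Reachable graph of Q (3 states):
  v0 = b.(a.0 + a.0) ⊢ ··b··> v1
  v1 = a.0 + a.0 ⊢ ··a··> v2
  v2 = 0 ⊢ ∅
Bisimilarity quotient blocks:
  B0 = {u0, v0}
  B1 = {u1, v1}
  B2 = {u2, v2}
u0 ∈ B0, v0 ∈ B0 → same block

P ~ Q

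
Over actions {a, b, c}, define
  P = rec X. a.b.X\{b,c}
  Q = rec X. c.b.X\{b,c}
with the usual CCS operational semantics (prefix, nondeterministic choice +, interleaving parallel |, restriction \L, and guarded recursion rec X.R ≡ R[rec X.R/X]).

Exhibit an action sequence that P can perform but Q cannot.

Reachable graph of P (4 states):
  u0 = rec X. a.b.X\{b,c} | ··a··> u1
  u1 = b.(rec X. a.b.X\{b,c})\{b,c} | ··b··> u2
  u2 = (rec X. a.b.X\{b,c})\{b,c} | ··a··> u3
  u3 = (b.(rec X. a.b.X\{b,c})\{b,c})\{b,c} | ∅
Reachable graph of Q (3 states):
  v0 = rec X. c.b.X\{b,c} | ··c··> v1
  v1 = b.(rec X. c.b.X\{b,c})\{b,c} | ··b··> v2
  v2 = (rec X. c.b.X\{b,c})\{b,c} | ∅
Trace ⟨a⟩ through P, begin at {u0}:
  after a @ step 1: {u1}
  ✓ P
Trace ⟨a⟩ through Q, begin at {v0}:
  after a @ step 1: no successor for Q

a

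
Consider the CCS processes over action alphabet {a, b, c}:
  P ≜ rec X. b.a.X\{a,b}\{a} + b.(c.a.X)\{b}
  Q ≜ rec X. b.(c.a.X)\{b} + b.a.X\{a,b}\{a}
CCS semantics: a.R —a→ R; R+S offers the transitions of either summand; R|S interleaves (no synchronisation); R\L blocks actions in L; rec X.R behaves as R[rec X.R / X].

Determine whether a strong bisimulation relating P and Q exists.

YES

Reachable graph of P (6 states):
  u0 = rec X. b.a.X\{a,b}\{a} + b.(c.a.X)\{b} :: =b=> u1, =b=> u2
  u1 = (c.a.(rec X. b.a.X\{a,b}\{a} + b.(c.a.X)\{b}))\{b} :: =c=> u3
  u2 = a.(rec X. b.a.X\{a,b}\{a} + b.(c.a.X)\{b})\{a,b}\{a} :: =a=> u4
  u3 = (a.(rec X. b.a.X\{a,b}\{a} + b.(c.a.X)\{b}))\{b} :: =a=> u5
  u4 = (rec X. b.a.X\{a,b}\{a} + b.(c.a.X)\{b})\{a,b}\{a} :: (no moves)
  u5 = (rec X. b.a.X\{a,b}\{a} + b.(c.a.X)\{b})\{b} :: (no moves)
Reachable graph of Q (6 states):
  v0 = rec X. b.(c.a.X)\{b} + b.a.X\{a,b}\{a} :: =b=> v1, =b=> v2
  v1 = (c.a.(rec X. b.(c.a.X)\{b} + b.a.X\{a,b}\{a}))\{b} :: =c=> v3
  v2 = a.(rec X. b.(c.a.X)\{b} + b.a.X\{a,b}\{a})\{a,b}\{a} :: =a=> v4
  v3 = (a.(rec X. b.(c.a.X)\{b} + b.a.X\{a,b}\{a}))\{b} :: =a=> v5
  v4 = (rec X. b.(c.a.X)\{b} + b.a.X\{a,b}\{a})\{a,b}\{a} :: (no moves)
  v5 = (rec X. b.(c.a.X)\{b} + b.a.X\{a,b}\{a})\{b} :: (no moves)
Coarsest stable partition (strong bisimilarity classes):
  B0 = {u0, v0}
  B1 = {u2, u3, v2, v3}
  B2 = {u4, u5, v4, v5}
  B3 = {u1, v1}
u0 ∈ B0, v0 ∈ B0 → same block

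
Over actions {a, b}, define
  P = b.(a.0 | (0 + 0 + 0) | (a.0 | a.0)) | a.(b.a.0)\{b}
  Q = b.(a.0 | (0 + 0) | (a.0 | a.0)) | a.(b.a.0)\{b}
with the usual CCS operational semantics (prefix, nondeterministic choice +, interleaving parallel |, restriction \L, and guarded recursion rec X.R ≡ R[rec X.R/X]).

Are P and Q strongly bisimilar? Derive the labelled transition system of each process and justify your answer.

LTS(P): 18 reachable states
  m0 = b.(a.0 | (0 + 0 + 0) | (a.0 | a.0)) | a.(b.a.0)\{b} → -a-> m1, -b-> m2
  m1 = b.(a.0 | (0 + 0 + 0) | (a.0 | a.0)) | (b.a.0)\{b} → -b-> m3
  m2 = a.0 | (0 + 0 + 0) | (a.0 | a.0) | a.(b.a.0)\{b} → -a-> m3, -a-> m4, -a-> m5, -a-> m6
  m3 = a.0 | (0 + 0 + 0) | (a.0 | a.0) | (b.a.0)\{b} → -a-> m7, -a-> m8, -a-> m9
  m4 = 0 | (0 + 0 + 0) | (a.0 | a.0) | a.(b.a.0)\{b} → -a-> m10, -a-> m11, -a-> m7
  m5 = a.0 | (0 + 0 + 0) | (0 | a.0) | a.(b.a.0)\{b} → -a-> m10, -a-> m12, -a-> m8
  m6 = a.0 | (0 + 0 + 0) | (a.0 | 0) | a.(b.a.0)\{b} → -a-> m11, -a-> m12, -a-> m9
  m7 = 0 | (0 + 0 + 0) | (a.0 | a.0) | (b.a.0)\{b} → -a-> m13, -a-> m14
  m8 = a.0 | (0 + 0 + 0) | (0 | a.0) | (b.a.0)\{b} → -a-> m13, -a-> m15
  m9 = a.0 | (0 + 0 + 0) | (a.0 | 0) | (b.a.0)\{b} → -a-> m14, -a-> m15
  m10 = 0 | (0 + 0 + 0) | (0 | a.0) | a.(b.a.0)\{b} → -a-> m13, -a-> m16
  m11 = 0 | (0 + 0 + 0) | (a.0 | 0) | a.(b.a.0)\{b} → -a-> m14, -a-> m16
  m12 = a.0 | (0 + 0 + 0) | (0 | 0) | a.(b.a.0)\{b} → -a-> m15, -a-> m16
  m13 = 0 | (0 + 0 + 0) | (0 | a.0) | (b.a.0)\{b} → -a-> m17
  m14 = 0 | (0 + 0 + 0) | (a.0 | 0) | (b.a.0)\{b} → -a-> m17
  m15 = a.0 | (0 + 0 + 0) | (0 | 0) | (b.a.0)\{b} → -a-> m17
  m16 = 0 | (0 + 0 + 0) | (0 | 0) | a.(b.a.0)\{b} → -a-> m17
  m17 = 0 | (0 + 0 + 0) | (0 | 0) | (b.a.0)\{b} → stopped
LTS(Q): 18 reachable states
  n0 = b.(a.0 | (0 + 0) | (a.0 | a.0)) | a.(b.a.0)\{b} → -a-> n1, -b-> n2
  n1 = b.(a.0 | (0 + 0) | (a.0 | a.0)) | (b.a.0)\{b} → -b-> n3
  n2 = a.0 | (0 + 0) | (a.0 | a.0) | a.(b.a.0)\{b} → -a-> n3, -a-> n4, -a-> n5, -a-> n6
  n3 = a.0 | (0 + 0) | (a.0 | a.0) | (b.a.0)\{b} → -a-> n7, -a-> n8, -a-> n9
  n4 = 0 | (0 + 0) | (a.0 | a.0) | a.(b.a.0)\{b} → -a-> n10, -a-> n11, -a-> n7
  n5 = a.0 | (0 + 0) | (0 | a.0) | a.(b.a.0)\{b} → -a-> n10, -a-> n12, -a-> n8
  n6 = a.0 | (0 + 0) | (a.0 | 0) | a.(b.a.0)\{b} → -a-> n11, -a-> n12, -a-> n9
  n7 = 0 | (0 + 0) | (a.0 | a.0) | (b.a.0)\{b} → -a-> n13, -a-> n14
  n8 = a.0 | (0 + 0) | (0 | a.0) | (b.a.0)\{b} → -a-> n13, -a-> n15
  n9 = a.0 | (0 + 0) | (a.0 | 0) | (b.a.0)\{b} → -a-> n14, -a-> n15
  n10 = 0 | (0 + 0) | (0 | a.0) | a.(b.a.0)\{b} → -a-> n13, -a-> n16
  n11 = 0 | (0 + 0) | (a.0 | 0) | a.(b.a.0)\{b} → -a-> n14, -a-> n16
  n12 = a.0 | (0 + 0) | (0 | 0) | a.(b.a.0)\{b} → -a-> n15, -a-> n16
  n13 = 0 | (0 + 0) | (0 | a.0) | (b.a.0)\{b} → -a-> n17
  n14 = 0 | (0 + 0) | (a.0 | 0) | (b.a.0)\{b} → -a-> n17
  n15 = a.0 | (0 + 0) | (0 | 0) | (b.a.0)\{b} → -a-> n17
  n16 = 0 | (0 + 0) | (0 | 0) | a.(b.a.0)\{b} → -a-> n17
  n17 = 0 | (0 + 0) | (0 | 0) | (b.a.0)\{b} → stopped
Bisimilarity quotient blocks:
  B0 = {m0, n0}
  B1 = {m2, n2}
  B2 = {m3, m4, m5, m6, n3, n4, n5, n6}
  B3 = {m10, m11, m12, m7, m8, m9, n10, n11, n12, n7, n8, n9}
  B4 = {m13, m14, m15, m16, n13, n14, n15, n16}
  B5 = {m17, n17}
  B6 = {m1, n1}
m0 ∈ B0, n0 ∈ B0 → same block

YES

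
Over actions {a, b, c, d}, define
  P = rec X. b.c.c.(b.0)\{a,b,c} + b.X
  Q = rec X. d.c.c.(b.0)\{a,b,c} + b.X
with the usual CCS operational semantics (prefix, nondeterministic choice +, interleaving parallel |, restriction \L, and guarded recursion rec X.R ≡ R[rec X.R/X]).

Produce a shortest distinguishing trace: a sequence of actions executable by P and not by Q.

LTS(P): 4 reachable states
  u0 = rec X. b.c.c.(b.0)\{a,b,c} + b.X has moves =b=> u0, =b=> u1
  u1 = c.c.(b.0)\{a,b,c} has moves =c=> u2
  u2 = c.(b.0)\{a,b,c} has moves =c=> u3
  u3 = (b.0)\{a,b,c} has moves (no moves)
LTS(Q): 4 reachable states
  v0 = rec X. d.c.c.(b.0)\{a,b,c} + b.X has moves =b=> v0, =d=> v1
  v1 = c.c.(b.0)\{a,b,c} has moves =c=> v2
  v2 = c.(b.0)\{a,b,c} has moves =c=> v3
  v3 = (b.0)\{a,b,c} has moves (no moves)
Trace ⟨bc⟩ through P, begin at {u0}:
  after b @ step 1: {u0, u1}
  after c @ step 2: {u2}
  P completes σ.
Trace ⟨bc⟩ through Q, begin at {v0}:
  after b @ step 1: {v0}
  after c @ step 2: ∅ (Q stuck)

bc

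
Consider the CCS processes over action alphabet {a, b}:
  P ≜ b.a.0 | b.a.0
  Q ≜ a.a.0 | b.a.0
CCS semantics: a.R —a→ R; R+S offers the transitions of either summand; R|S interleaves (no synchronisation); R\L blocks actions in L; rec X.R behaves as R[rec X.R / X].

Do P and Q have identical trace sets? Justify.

trace-distinct — witness ⟨bb⟩

P's transition system — 9 states:
  p0 = b.a.0 | b.a.0 → ··b··> p1, ··b··> p2
  p1 = a.0 | b.a.0 → ··a··> p3, ··b··> p4
  p2 = b.a.0 | a.0 → ··a··> p5, ··b··> p4
  p3 = 0 | b.a.0 → ··b··> p6
  p4 = a.0 | a.0 → ··a··> p6, ··a··> p7
  p5 = b.a.0 | 0 → ··b··> p7
  p6 = 0 | a.0 → ··a··> p8
  p7 = a.0 | 0 → ··a··> p8
  p8 = 0 | 0 → deadlocked
Q's transition system — 9 states:
  q0 = a.a.0 | b.a.0 → ··a··> q1, ··b··> q2
  q1 = a.0 | b.a.0 → ··a··> q3, ··b··> q4
  q2 = a.a.0 | a.0 → ··a··> q4, ··a··> q5
  q3 = 0 | b.a.0 → ··b··> q6
  q4 = a.0 | a.0 → ··a··> q6, ··a··> q7
  q5 = a.a.0 | 0 → ··a··> q7
  q6 = 0 | a.0 → ··a··> q8
  q7 = a.0 | 0 → ··a··> q8
  q8 = 0 | 0 → deadlocked
Executing bb from P (initial set {p0}):
  after b @ step 1: {p1, p2}
  after b @ step 2: {p4}
  ✓ P
Executing bb from Q (initial set {q0}):
  after b @ step 1: {q2}
  after b @ step 2: ∅  — Q cannot continue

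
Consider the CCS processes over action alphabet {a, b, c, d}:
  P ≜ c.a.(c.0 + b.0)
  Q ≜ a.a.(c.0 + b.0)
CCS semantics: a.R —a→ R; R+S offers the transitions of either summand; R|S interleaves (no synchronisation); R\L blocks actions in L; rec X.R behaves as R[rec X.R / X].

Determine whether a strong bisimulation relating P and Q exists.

not bisimilar

P's transition system — 4 states:
  s0 = c.a.(c.0 + b.0) | --c--▸ s1
  s1 = a.(c.0 + b.0) | --a--▸ s2
  s2 = c.0 + b.0 | --b--▸ s3, --c--▸ s3
  s3 = 0 | ·
Q's transition system — 4 states:
  t0 = a.a.(c.0 + b.0) | --a--▸ t1
  t1 = a.(c.0 + b.0) | --a--▸ t2
  t2 = c.0 + b.0 | --b--▸ t3, --c--▸ t3
  t3 = 0 | ·
Partition-refinement fixed point:
  B0 = {s0}
  B1 = {s1, t1}
  B2 = {s2, t2}
  B3 = {s3, t3}
  B4 = {t0}
s0 ∈ B0, t0 ∈ B4 → different blocks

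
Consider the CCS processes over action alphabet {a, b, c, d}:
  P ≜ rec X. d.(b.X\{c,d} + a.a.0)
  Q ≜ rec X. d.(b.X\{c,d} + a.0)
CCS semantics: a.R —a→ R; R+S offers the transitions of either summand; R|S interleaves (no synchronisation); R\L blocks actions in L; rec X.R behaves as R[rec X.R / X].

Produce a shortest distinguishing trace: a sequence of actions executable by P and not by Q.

P's transition system — 5 states:
  p0 = rec X. d.(b.X\{c,d} + a.a.0) has moves --d--▸ p1
  p1 = b.(rec X. d.(b.X\{c,d} + a.a.0))\{c,d} + a.a.0 has moves --a--▸ p2, --b--▸ p3
  p2 = a.0 has moves --a--▸ p4
  p3 = (rec X. d.(b.X\{c,d} + a.a.0))\{c,d} has moves (no moves)
  p4 = 0 has moves (no moves)
Q's transition system — 4 states:
  q0 = rec X. d.(b.X\{c,d} + a.0) has moves --d--▸ q1
  q1 = b.(rec X. d.(b.X\{c,d} + a.0))\{c,d} + a.0 has moves --a--▸ q2, --b--▸ q3
  q2 = 0 has moves (no moves)
  q3 = (rec X. d.(b.X\{c,d} + a.0))\{c,d} has moves (no moves)
Run σ = ⟨daa⟩ on P: start {p0}
  step 1 (d): {p1}
  step 2 (a): {p2}
  step 3 (a): {p4}
  P completes σ.
Run σ = ⟨daa⟩ on Q: start {q0}
  step 1 (d): {q1}
  step 2 (a): {q2}
  step 3 (a): no successor for Q

daa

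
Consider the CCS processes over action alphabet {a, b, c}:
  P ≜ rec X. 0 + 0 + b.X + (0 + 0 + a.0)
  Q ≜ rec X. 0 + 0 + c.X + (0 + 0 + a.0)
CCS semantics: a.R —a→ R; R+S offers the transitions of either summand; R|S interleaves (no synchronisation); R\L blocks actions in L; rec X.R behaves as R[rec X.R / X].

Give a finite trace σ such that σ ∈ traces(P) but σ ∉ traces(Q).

P's transition system — 2 states:
  u0 = rec X. 0 + 0 + b.X + (0 + 0 + a.0) → -a-> u1, -b-> u0
  u1 = 0 → stopped
Q's transition system — 2 states:
  v0 = rec X. 0 + 0 + c.X + (0 + 0 + a.0) → -a-> v1, -c-> v0
  v1 = 0 → stopped
Trace ⟨b⟩ through P, begin at {u0}:
  after b @ step 1: {u0}
  ✓ P
Trace ⟨b⟩ through Q, begin at {v0}:
  after b @ step 1: no successor for Q

b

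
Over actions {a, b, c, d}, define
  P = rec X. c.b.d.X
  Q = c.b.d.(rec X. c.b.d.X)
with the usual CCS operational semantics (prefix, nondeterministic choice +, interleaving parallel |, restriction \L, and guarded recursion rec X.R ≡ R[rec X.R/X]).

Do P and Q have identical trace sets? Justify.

traces(P) = traces(Q)

P's transition system — 3 states:
  u0 = rec X. c.b.d.X ⊢ -c-> u1
  u1 = b.d.(rec X. c.b.d.X) ⊢ -b-> u2
  u2 = d.(rec X. c.b.d.X) ⊢ -d-> u0
Q's transition system — 4 states:
  v0 = c.b.d.(rec X. c.b.d.X) ⊢ -c-> v1
  v1 = b.d.(rec X. c.b.d.X) ⊢ -b-> v2
  v2 = d.(rec X. c.b.d.X) ⊢ -d-> v3
  v3 = rec X. c.b.d.X ⊢ -c-> v1
Bisimilarity quotient blocks:
  B0 = {u0, v0, v3}
  B1 = {u1, v1}
  B2 = {u2, v2}
u0 ∈ B0, v0 ∈ B0 → same block
Bisimilar ⇒ trace-equivalent.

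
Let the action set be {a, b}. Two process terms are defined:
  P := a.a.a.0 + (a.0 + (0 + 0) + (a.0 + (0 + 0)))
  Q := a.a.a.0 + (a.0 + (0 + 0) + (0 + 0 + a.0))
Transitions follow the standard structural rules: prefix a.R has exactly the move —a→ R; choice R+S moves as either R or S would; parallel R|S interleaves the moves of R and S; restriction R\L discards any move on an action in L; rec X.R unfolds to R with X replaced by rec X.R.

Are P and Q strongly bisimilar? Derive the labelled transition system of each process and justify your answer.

bisimilar

Reachable graph of P (4 states):
  m0 = a.a.a.0 + (a.0 + (0 + 0) + (a.0 + (0 + 0))) | —a→ m1, —a→ m2
  m1 = 0 | stopped
  m2 = a.a.0 | —a→ m3
  m3 = a.0 | —a→ m1
Reachable graph of Q (4 states):
  n0 = a.a.a.0 + (a.0 + (0 + 0) + (0 + 0 + a.0)) | —a→ n1, —a→ n2
  n1 = 0 | stopped
  n2 = a.a.0 | —a→ n3
  n3 = a.0 | —a→ n1
Partition-refinement fixed point:
  B0 = {m0, n0}
  B1 = {m1, n1}
  B2 = {m2, n2}
  B3 = {m3, n3}
m0 ∈ B0, n0 ∈ B0 → same block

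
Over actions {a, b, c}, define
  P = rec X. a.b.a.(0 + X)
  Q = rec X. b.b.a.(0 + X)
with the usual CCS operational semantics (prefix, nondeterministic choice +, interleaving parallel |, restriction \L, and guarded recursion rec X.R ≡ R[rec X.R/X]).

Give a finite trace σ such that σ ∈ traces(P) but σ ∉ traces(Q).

a

LTS(P): 4 reachable states
  p0 = rec X. a.b.a.(0 + X) has moves --a--▸ p1
  p1 = b.a.(0 + (rec X. a.b.a.(0 + X))) has moves --b--▸ p2
  p2 = a.(0 + (rec X. a.b.a.(0 + X))) has moves --a--▸ p3
  p3 = 0 + (rec X. a.b.a.(0 + X)) has moves --a--▸ p1
LTS(Q): 4 reachable states
  q0 = rec X. b.b.a.(0 + X) has moves --b--▸ q1
  q1 = b.a.(0 + (rec X. b.b.a.(0 + X))) has moves --b--▸ q2
  q2 = a.(0 + (rec X. b.b.a.(0 + X))) has moves --a--▸ q3
  q3 = 0 + (rec X. b.b.a.(0 + X)) has moves --b--▸ q1
Executing a from P (initial set {p0}):
  step 1 (a): {p1}
  P completes σ.
Executing a from Q (initial set {q0}):
  step 1 (a): ∅  — Q cannot continue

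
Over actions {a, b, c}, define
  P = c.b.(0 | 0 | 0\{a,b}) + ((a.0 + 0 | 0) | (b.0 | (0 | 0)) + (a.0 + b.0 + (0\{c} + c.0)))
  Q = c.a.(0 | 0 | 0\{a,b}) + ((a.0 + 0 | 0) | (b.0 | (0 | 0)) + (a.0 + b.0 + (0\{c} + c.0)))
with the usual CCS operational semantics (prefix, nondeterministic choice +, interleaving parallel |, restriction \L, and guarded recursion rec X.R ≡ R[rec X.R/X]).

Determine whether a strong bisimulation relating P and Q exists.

Reachable graph of P (7 states):
  s0 = c.b.(0 | 0 | 0\{a,b}) + ((a.0 + 0 | 0) | (b.0 | (0 | 0)) + (a.0 + b.0 + (0\{c} + c.0))) | -a-> s1, -a-> s2, -b-> s1, -b-> s3, -c-> s1, -c-> s4
  s1 = 0 | ∅
  s2 = 0 | (b.0 | (0 | 0)) | -b-> s5
  s3 = (a.0 + 0 | 0) | (0 | (0 | 0)) | -a-> s5
  s4 = b.(0 | 0 | 0\{a,b}) | -b-> s6
  s5 = 0 | (0 | (0 | 0)) | ∅
  s6 = 0 | 0 | 0\{a,b} | ∅
Reachable graph of Q (7 states):
  t0 = c.a.(0 | 0 | 0\{a,b}) + ((a.0 + 0 | 0) | (b.0 | (0 | 0)) + (a.0 + b.0 + (0\{c} + c.0))) | -a-> t1, -a-> t2, -b-> t1, -b-> t3, -c-> t1, -c-> t4
  t1 = 0 | ∅
  t2 = 0 | (b.0 | (0 | 0)) | -b-> t5
  t3 = (a.0 + 0 | 0) | (0 | (0 | 0)) | -a-> t5
  t4 = a.(0 | 0 | 0\{a,b}) | -a-> t6
  t5 = 0 | (0 | (0 | 0)) | ∅
  t6 = 0 | 0 | 0\{a,b} | ∅
Coarsest stable partition (strong bisimilarity classes):
  B0 = {s0}
  B1 = {s1, s5, s6, t1, t5, t6}
  B2 = {s2, s4, t2}
  B3 = {s3, t3, t4}
  B4 = {t0}
s0 ∈ B0, t0 ∈ B4 → different blocks

not bisimilar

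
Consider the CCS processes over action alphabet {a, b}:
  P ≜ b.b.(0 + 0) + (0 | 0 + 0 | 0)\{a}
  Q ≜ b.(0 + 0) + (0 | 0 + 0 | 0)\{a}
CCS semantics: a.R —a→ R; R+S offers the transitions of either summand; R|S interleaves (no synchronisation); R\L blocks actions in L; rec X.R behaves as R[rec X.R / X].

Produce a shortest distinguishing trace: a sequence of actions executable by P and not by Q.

bb

Reachable graph of P (3 states):
  s0 = b.b.(0 + 0) + (0 | 0 + 0 | 0)\{a} | ··b··> s1
  s1 = b.(0 + 0) | ··b··> s2
  s2 = 0 + 0 | ·
Reachable graph of Q (2 states):
  t0 = b.(0 + 0) + (0 | 0 + 0 | 0)\{a} | ··b··> t1
  t1 = 0 + 0 | ·
Trace ⟨bb⟩ through P, begin at {s0}:
  after b @ step 1: {s1}
  after b @ step 2: {s2}
  — P admits the full trace.
Trace ⟨bb⟩ through Q, begin at {t0}:
  after b @ step 1: {t1}
  after b @ step 2: no successor for Q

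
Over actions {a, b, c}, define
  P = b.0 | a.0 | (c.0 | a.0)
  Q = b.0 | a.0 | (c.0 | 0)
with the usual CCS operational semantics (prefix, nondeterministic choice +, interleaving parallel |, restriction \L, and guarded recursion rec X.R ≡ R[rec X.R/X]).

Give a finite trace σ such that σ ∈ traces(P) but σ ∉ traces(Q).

P's transition system — 16 states:
  u0 = b.0 | a.0 | (c.0 | a.0) → --a--▸ u1, --a--▸ u2, --b--▸ u3, --c--▸ u4
  u1 = b.0 | 0 | (c.0 | a.0) → --a--▸ u5, --b--▸ u6, --c--▸ u7
  u2 = b.0 | a.0 | (c.0 | 0) → --a--▸ u5, --b--▸ u8, --c--▸ u9
  u3 = 0 | a.0 | (c.0 | a.0) → --a--▸ u6, --a--▸ u8, --c--▸ u10
  u4 = b.0 | a.0 | (0 | a.0) → --a--▸ u7, --a--▸ u9, --b--▸ u10
  u5 = b.0 | 0 | (c.0 | 0) → --b--▸ u11, --c--▸ u12
  u6 = 0 | 0 | (c.0 | a.0) → --a--▸ u11, --c--▸ u13
  u7 = b.0 | 0 | (0 | a.0) → --a--▸ u12, --b--▸ u13
  u8 = 0 | a.0 | (c.0 | 0) → --a--▸ u11, --c--▸ u14
  u9 = b.0 | a.0 | (0 | 0) → --a--▸ u12, --b--▸ u14
  u10 = 0 | a.0 | (0 | a.0) → --a--▸ u13, --a--▸ u14
  u11 = 0 | 0 | (c.0 | 0) → --c--▸ u15
  u12 = b.0 | 0 | (0 | 0) → --b--▸ u15
  u13 = 0 | 0 | (0 | a.0) → --a--▸ u15
  u14 = 0 | a.0 | (0 | 0) → --a--▸ u15
  u15 = 0 | 0 | (0 | 0) → (no moves)
Q's transition system — 8 states:
  v0 = b.0 | a.0 | (c.0 | 0) → --a--▸ v1, --b--▸ v2, --c--▸ v3
  v1 = b.0 | 0 | (c.0 | 0) → --b--▸ v4, --c--▸ v5
  v2 = 0 | a.0 | (c.0 | 0) → --a--▸ v4, --c--▸ v6
  v3 = b.0 | a.0 | (0 | 0) → --a--▸ v5, --b--▸ v6
  v4 = 0 | 0 | (c.0 | 0) → --c--▸ v7
  v5 = b.0 | 0 | (0 | 0) → --b--▸ v7
  v6 = 0 | a.0 | (0 | 0) → --a--▸ v7
  v7 = 0 | 0 | (0 | 0) → (no moves)
Trace ⟨aa⟩ through P, begin at {u0}:
  after a @ step 1: {u1, u2}
  after a @ step 2: {u5}
  P completes σ.
Trace ⟨aa⟩ through Q, begin at {v0}:
  after a @ step 1: {v1}
  after a @ step 2: ∅ (Q stuck)

aa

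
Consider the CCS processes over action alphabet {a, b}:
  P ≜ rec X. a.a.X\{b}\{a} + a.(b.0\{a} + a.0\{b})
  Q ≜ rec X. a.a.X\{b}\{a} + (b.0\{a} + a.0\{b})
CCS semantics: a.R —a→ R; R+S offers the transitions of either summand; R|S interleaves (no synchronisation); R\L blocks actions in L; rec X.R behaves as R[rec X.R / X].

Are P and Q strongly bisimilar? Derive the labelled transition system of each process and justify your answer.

LTS(P): 6 reachable states
  p0 = rec X. a.a.X\{b}\{a} + a.(b.0\{a} + a.0\{b}) | —a→ p1, —a→ p2
  p1 = a.(rec X. a.a.X\{b}\{a} + a.(b.0\{a} + a.0\{b}))\{b}\{a} | —a→ p3
  p2 = b.0\{a} + a.0\{b} | —a→ p4, —b→ p5
  p3 = (rec X. a.a.X\{b}\{a} + a.(b.0\{a} + a.0\{b}))\{b}\{a} | (no moves)
  p4 = 0\{b} | (no moves)
  p5 = 0\{a} | (no moves)
LTS(Q): 5 reachable states
  q0 = rec X. a.a.X\{b}\{a} + (b.0\{a} + a.0\{b}) | —a→ q1, —a→ q2, —b→ q3
  q1 = 0\{b} | (no moves)
  q2 = a.(rec X. a.a.X\{b}\{a} + (b.0\{a} + a.0\{b}))\{b}\{a} | —a→ q4
  q3 = 0\{a} | (no moves)
  q4 = (rec X. a.a.X\{b}\{a} + (b.0\{a} + a.0\{b}))\{b}\{a} | (no moves)
Coarsest stable partition (strong bisimilarity classes):
  B0 = {p0}
  B1 = {p1, q2}
  B2 = {p3, p4, p5, q1, q3, q4}
  B3 = {p2}
  B4 = {q0}
p0 ∈ B0, q0 ∈ B4 → different blocks

not bisimilar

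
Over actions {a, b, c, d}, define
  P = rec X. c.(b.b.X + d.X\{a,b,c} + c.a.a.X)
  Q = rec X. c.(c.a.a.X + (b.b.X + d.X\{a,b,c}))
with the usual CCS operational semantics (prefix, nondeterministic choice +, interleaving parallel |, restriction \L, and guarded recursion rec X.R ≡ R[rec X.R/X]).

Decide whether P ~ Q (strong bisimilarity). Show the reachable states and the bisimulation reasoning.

YES

P's transition system — 6 states:
  p0 = rec X. c.(b.b.X + d.X\{a,b,c} + c.a.a.X) → --c--▸ p1
  p1 = b.b.(rec X. c.(b.b.X + d.X\{a,b,c} + c.a.a.X)) + d.(rec X. c.(b.b.X + d.X\{a,b,c} + c.a.a.X))\{a,b,c} + c.a.a.(rec X. c.(b.b.X + d.X\{a,b,c} + c.a.a.X)) → --b--▸ p2, --c--▸ p3, --d--▸ p4
  p2 = b.(rec X. c.(b.b.X + d.X\{a,b,c} + c.a.a.X)) → --b--▸ p0
  p3 = a.a.(rec X. c.(b.b.X + d.X\{a,b,c} + c.a.a.X)) → --a--▸ p5
  p4 = (rec X. c.(b.b.X + d.X\{a,b,c} + c.a.a.X))\{a,b,c} → ·
  p5 = a.(rec X. c.(b.b.X + d.X\{a,b,c} + c.a.a.X)) → --a--▸ p0
Q's transition system — 6 states:
  q0 = rec X. c.(c.a.a.X + (b.b.X + d.X\{a,b,c})) → --c--▸ q1
  q1 = c.a.a.(rec X. c.(c.a.a.X + (b.b.X + d.X\{a,b,c}))) + (b.b.(rec X. c.(c.a.a.X + (b.b.X + d.X\{a,b,c}))) + d.(rec X. c.(c.a.a.X + (b.b.X + d.X\{a,b,c})))\{a,b,c}) → --b--▸ q2, --c--▸ q3, --d--▸ q4
  q2 = b.(rec X. c.(c.a.a.X + (b.b.X + d.X\{a,b,c}))) → --b--▸ q0
  q3 = a.a.(rec X. c.(c.a.a.X + (b.b.X + d.X\{a,b,c}))) → --a--▸ q5
  q4 = (rec X. c.(c.a.a.X + (b.b.X + d.X\{a,b,c})))\{a,b,c} → ·
  q5 = a.(rec X. c.(c.a.a.X + (b.b.X + d.X\{a,b,c}))) → --a--▸ q0
Bisimilarity quotient blocks:
  B0 = {p0, q0}
  B1 = {p1, q1}
  B2 = {p3, q3}
  B3 = {p5, q5}
  B4 = {p2, q2}
  B5 = {p4, q4}
p0 ∈ B0, q0 ∈ B0 → same block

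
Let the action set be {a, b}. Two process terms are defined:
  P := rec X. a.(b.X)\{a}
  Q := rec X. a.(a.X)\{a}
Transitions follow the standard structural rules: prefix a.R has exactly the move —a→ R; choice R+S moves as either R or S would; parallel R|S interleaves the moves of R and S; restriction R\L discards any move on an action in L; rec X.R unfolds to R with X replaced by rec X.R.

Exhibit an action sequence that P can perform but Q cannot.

ab

P's transition system — 3 states:
  m0 = rec X. a.(b.X)\{a} → -a-> m1
  m1 = (b.(rec X. a.(b.X)\{a}))\{a} → -b-> m2
  m2 = (rec X. a.(b.X)\{a})\{a} → deadlocked
Q's transition system — 2 states:
  n0 = rec X. a.(a.X)\{a} → -a-> n1
  n1 = (a.(rec X. a.(a.X)\{a}))\{a} → deadlocked
Executing ab from P (initial set {m0}):
  step 1 (a): {m1}
  step 2 (b): {m2}
  P completes σ.
Executing ab from Q (initial set {n0}):
  step 1 (a): {n1}
  step 2 (b): ∅  — Q cannot continue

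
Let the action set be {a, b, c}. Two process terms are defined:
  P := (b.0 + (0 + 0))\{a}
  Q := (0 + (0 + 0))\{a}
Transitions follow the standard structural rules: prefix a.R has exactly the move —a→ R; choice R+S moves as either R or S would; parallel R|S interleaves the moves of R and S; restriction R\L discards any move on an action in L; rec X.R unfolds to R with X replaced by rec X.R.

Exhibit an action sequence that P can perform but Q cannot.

b

P's transition system — 2 states:
  s0 = (b.0 + (0 + 0))\{a} ⊢ --b--▸ s1
  s1 = 0\{a} ⊢ ∅
Q's transition system — 1 states:
  t0 = (0 + (0 + 0))\{a} ⊢ ∅
Trace ⟨b⟩ through P, begin at {s0}:
  [1] b ⇒ {s1}
  — P admits the full trace.
Trace ⟨b⟩ through Q, begin at {t0}:
  [1] b ⇒ ∅  — Q cannot continue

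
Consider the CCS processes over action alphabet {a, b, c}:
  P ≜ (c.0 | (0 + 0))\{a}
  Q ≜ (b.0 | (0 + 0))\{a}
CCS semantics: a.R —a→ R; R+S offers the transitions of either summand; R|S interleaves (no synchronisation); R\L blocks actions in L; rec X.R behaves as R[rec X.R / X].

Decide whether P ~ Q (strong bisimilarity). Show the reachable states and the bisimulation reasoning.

P ≁ Q

LTS(P): 2 reachable states
  p0 = (c.0 | (0 + 0))\{a} → --c--▸ p1
  p1 = (0 | (0 + 0))\{a} → ·
LTS(Q): 2 reachable states
  q0 = (b.0 | (0 + 0))\{a} → --b--▸ q1
  q1 = (0 | (0 + 0))\{a} → ·
Coarsest stable partition (strong bisimilarity classes):
  B0 = {p0}
  B1 = {p1, q1}
  B2 = {q0}
p0 ∈ B0, q0 ∈ B2 → different blocks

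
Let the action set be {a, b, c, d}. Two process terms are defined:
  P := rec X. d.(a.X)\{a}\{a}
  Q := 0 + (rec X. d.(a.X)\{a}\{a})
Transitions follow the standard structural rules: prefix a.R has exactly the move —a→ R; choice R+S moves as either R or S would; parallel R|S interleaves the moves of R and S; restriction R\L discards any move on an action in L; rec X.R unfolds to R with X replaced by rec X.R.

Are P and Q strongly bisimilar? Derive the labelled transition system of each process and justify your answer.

bisimilar

Reachable graph of P (2 states):
  s0 = rec X. d.(a.X)\{a}\{a} → ··d··> s1
  s1 = (a.(rec X. d.(a.X)\{a}\{a}))\{a}\{a} → stopped
Reachable graph of Q (2 states):
  t0 = 0 + (rec X. d.(a.X)\{a}\{a}) → ··d··> t1
  t1 = (a.(rec X. d.(a.X)\{a}\{a}))\{a}\{a} → stopped
Bisimilarity quotient blocks:
  B0 = {s0, t0}
  B1 = {s1, t1}
s0 ∈ B0, t0 ∈ B0 → same block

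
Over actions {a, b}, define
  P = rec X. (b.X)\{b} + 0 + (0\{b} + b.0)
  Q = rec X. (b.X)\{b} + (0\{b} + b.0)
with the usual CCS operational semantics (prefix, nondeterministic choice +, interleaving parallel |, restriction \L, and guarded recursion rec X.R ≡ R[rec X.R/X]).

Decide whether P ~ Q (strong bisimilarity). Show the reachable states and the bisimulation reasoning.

P's transition system — 2 states:
  m0 = rec X. (b.X)\{b} + 0 + (0\{b} + b.0) has moves =b=> m1
  m1 = 0 has moves deadlocked
Q's transition system — 2 states:
  n0 = rec X. (b.X)\{b} + (0\{b} + b.0) has moves =b=> n1
  n1 = 0 has moves deadlocked
Partition-refinement fixed point:
  B0 = {m0, n0}
  B1 = {m1, n1}
m0 ∈ B0, n0 ∈ B0 → same block

YES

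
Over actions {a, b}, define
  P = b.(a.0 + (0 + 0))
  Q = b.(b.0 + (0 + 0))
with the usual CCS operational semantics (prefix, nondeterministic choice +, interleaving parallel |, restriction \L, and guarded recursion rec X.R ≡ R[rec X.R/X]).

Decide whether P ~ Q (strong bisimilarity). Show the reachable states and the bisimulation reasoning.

P's transition system — 3 states:
  p0 = b.(a.0 + (0 + 0)) → ··b··> p1
  p1 = a.0 + (0 + 0) → ··a··> p2
  p2 = 0 → (no moves)
Q's transition system — 3 states:
  q0 = b.(b.0 + (0 + 0)) → ··b··> q1
  q1 = b.0 + (0 + 0) → ··b··> q2
  q2 = 0 → (no moves)
Partition-refinement fixed point:
  B0 = {p0}
  B1 = {p1}
  B2 = {p2, q2}
  B3 = {q0}
  B4 = {q1}
p0 ∈ B0, q0 ∈ B3 → different blocks

not bisimilar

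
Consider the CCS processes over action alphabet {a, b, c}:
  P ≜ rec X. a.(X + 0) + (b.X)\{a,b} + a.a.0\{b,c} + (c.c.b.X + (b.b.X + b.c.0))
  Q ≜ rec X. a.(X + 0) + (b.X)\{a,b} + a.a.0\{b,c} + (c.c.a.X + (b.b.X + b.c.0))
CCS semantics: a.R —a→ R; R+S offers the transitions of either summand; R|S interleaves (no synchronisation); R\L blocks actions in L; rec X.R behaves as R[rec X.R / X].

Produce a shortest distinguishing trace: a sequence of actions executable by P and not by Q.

ccb

LTS(P): 8 reachable states
  p0 = rec X. a.(X + 0) + (b.X)\{a,b} + a.a.0\{b,c} + (c.c.b.X + (b.b.X + b.c.0)) | —a→ p1, —a→ p2, —b→ p3, —b→ p4, —c→ p5
  p1 = (rec X. a.(X + 0) + (b.X)\{a,b} + a.a.0\{b,c} + (c.c.b.X + (b.b.X + b.c.0))) + 0 | —a→ p1, —a→ p2, —b→ p3, —b→ p4, —c→ p5
  p2 = a.0\{b,c} | —a→ p6
  p3 = b.(rec X. a.(X + 0) + (b.X)\{a,b} + a.a.0\{b,c} + (c.c.b.X + (b.b.X + b.c.0))) | —b→ p0
  p4 = c.0 | —c→ p7
  p5 = c.b.(rec X. a.(X + 0) + (b.X)\{a,b} + a.a.0\{b,c} + (c.c.b.X + (b.b.X + b.c.0))) | —c→ p3
  p6 = 0\{b,c} | deadlocked
  p7 = 0 | deadlocked
LTS(Q): 9 reachable states
  q0 = rec X. a.(X + 0) + (b.X)\{a,b} + a.a.0\{b,c} + (c.c.a.X + (b.b.X + b.c.0)) | —a→ q1, —a→ q2, —b→ q3, —b→ q4, —c→ q5
  q1 = (rec X. a.(X + 0) + (b.X)\{a,b} + a.a.0\{b,c} + (c.c.a.X + (b.b.X + b.c.0))) + 0 | —a→ q1, —a→ q2, —b→ q3, —b→ q4, —c→ q5
  q2 = a.0\{b,c} | —a→ q6
  q3 = b.(rec X. a.(X + 0) + (b.X)\{a,b} + a.a.0\{b,c} + (c.c.a.X + (b.b.X + b.c.0))) | —b→ q0
  q4 = c.0 | —c→ q7
  q5 = c.a.(rec X. a.(X + 0) + (b.X)\{a,b} + a.a.0\{b,c} + (c.c.a.X + (b.b.X + b.c.0))) | —c→ q8
  q6 = 0\{b,c} | deadlocked
  q7 = 0 | deadlocked
  q8 = a.(rec X. a.(X + 0) + (b.X)\{a,b} + a.a.0\{b,c} + (c.c.a.X + (b.b.X + b.c.0))) | —a→ q0
Executing ccb from P (initial set {p0}):
  after c @ step 1: {p5}
  after c @ step 2: {p3}
  after b @ step 3: {p0}
  ✓ P
Executing ccb from Q (initial set {q0}):
  after c @ step 1: {q5}
  after c @ step 2: {q8}
  after b @ step 3: ∅ (Q stuck)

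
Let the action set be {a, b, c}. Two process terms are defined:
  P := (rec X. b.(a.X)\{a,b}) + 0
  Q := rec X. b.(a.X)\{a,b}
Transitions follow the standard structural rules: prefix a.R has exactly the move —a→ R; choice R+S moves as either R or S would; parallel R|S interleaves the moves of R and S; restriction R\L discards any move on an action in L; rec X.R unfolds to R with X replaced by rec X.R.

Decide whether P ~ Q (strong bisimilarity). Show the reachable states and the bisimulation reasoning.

YES

Reachable graph of P (2 states):
  s0 = (rec X. b.(a.X)\{a,b}) + 0 :: ··b··> s1
  s1 = (a.(rec X. b.(a.X)\{a,b}))\{a,b} :: (no moves)
Reachable graph of Q (2 states):
  t0 = rec X. b.(a.X)\{a,b} :: ··b··> t1
  t1 = (a.(rec X. b.(a.X)\{a,b}))\{a,b} :: (no moves)
Partition-refinement fixed point:
  B0 = {s0, t0}
  B1 = {s1, t1}
s0 ∈ B0, t0 ∈ B0 → same block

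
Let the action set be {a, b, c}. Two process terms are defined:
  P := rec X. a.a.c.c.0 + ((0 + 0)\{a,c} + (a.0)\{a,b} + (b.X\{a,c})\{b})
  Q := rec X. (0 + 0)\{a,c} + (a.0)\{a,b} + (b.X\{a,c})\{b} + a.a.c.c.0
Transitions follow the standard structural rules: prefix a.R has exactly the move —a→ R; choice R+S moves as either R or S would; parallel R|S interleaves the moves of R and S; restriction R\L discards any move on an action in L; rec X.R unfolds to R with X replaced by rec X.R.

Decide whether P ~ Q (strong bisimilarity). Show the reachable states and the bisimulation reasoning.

P's transition system — 5 states:
  m0 = rec X. a.a.c.c.0 + ((0 + 0)\{a,c} + (a.0)\{a,b} + (b.X\{a,c})\{b}) | -a-> m1
  m1 = a.c.c.0 | -a-> m2
  m2 = c.c.0 | -c-> m3
  m3 = c.0 | -c-> m4
  m4 = 0 | (no moves)
Q's transition system — 5 states:
  n0 = rec X. (0 + 0)\{a,c} + (a.0)\{a,b} + (b.X\{a,c})\{b} + a.a.c.c.0 | -a-> n1
  n1 = a.c.c.0 | -a-> n2
  n2 = c.c.0 | -c-> n3
  n3 = c.0 | -c-> n4
  n4 = 0 | (no moves)
Coarsest stable partition (strong bisimilarity classes):
  B0 = {m0, n0}
  B1 = {m1, n1}
  B2 = {m2, n2}
  B3 = {m3, n3}
  B4 = {m4, n4}
m0 ∈ B0, n0 ∈ B0 → same block

P ~ Q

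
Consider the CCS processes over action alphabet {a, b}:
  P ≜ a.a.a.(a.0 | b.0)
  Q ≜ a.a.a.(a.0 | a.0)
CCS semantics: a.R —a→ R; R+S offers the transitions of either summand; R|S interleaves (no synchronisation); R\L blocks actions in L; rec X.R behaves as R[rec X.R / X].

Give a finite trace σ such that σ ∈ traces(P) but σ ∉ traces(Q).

aaab

P's transition system — 7 states:
  p0 = a.a.a.(a.0 | b.0) → -a-> p1
  p1 = a.a.(a.0 | b.0) → -a-> p2
  p2 = a.(a.0 | b.0) → -a-> p3
  p3 = a.0 | b.0 → -a-> p4, -b-> p5
  p4 = 0 | b.0 → -b-> p6
  p5 = a.0 | 0 → -a-> p6
  p6 = 0 | 0 → deadlocked
Q's transition system — 7 states:
  q0 = a.a.a.(a.0 | a.0) → -a-> q1
  q1 = a.a.(a.0 | a.0) → -a-> q2
  q2 = a.(a.0 | a.0) → -a-> q3
  q3 = a.0 | a.0 → -a-> q4, -a-> q5
  q4 = 0 | a.0 → -a-> q6
  q5 = a.0 | 0 → -a-> q6
  q6 = 0 | 0 → deadlocked
Executing aaab from P (initial set {p0}):
  step 1 (a): {p1}
  step 2 (a): {p2}
  step 3 (a): {p3}
  step 4 (b): {p5}
  P completes σ.
Executing aaab from Q (initial set {q0}):
  step 1 (a): {q1}
  step 2 (a): {q2}
  step 3 (a): {q3}
  step 4 (b): ∅  — Q cannot continue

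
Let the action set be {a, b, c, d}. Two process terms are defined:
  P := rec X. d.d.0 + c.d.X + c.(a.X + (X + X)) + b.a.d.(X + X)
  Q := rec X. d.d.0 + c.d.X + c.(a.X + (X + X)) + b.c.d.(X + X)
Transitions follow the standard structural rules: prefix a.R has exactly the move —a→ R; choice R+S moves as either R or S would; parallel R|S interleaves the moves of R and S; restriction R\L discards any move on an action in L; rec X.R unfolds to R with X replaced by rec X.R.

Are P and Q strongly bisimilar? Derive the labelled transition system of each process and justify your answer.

not bisimilar

P's transition system — 8 states:
  s0 = rec X. d.d.0 + c.d.X + c.(a.X + (X + X)) + b.a.d.(X + X) → ··b··> s1, ··c··> s2, ··c··> s3, ··d··> s4
  s1 = a.d.((rec X. d.d.0 + c.d.X + c.(a.X + (X + X)) + b.a.d.(X + X)) + (rec X. d.d.0 + c.d.X + c.(a.X + (X + X)) + b.a.d.(X + X))) → ··a··> s5
  s2 = a.(rec X. d.d.0 + c.d.X + c.(a.X + (X + X)) + b.a.d.(X + X)) + ((rec X. d.d.0 + c.d.X + c.(a.X + (X + X)) + b.a.d.(X + X)) + (rec X. d.d.0 + c.d.X + c.(a.X + (X + X)) + b.a.d.(X + X))) → ··a··> s0, ··b··> s1, ··c··> s2, ··c··> s3, ··d··> s4
  s3 = d.(rec X. d.d.0 + c.d.X + c.(a.X + (X + X)) + b.a.d.(X + X)) → ··d··> s0
  s4 = d.0 → ··d··> s6
  s5 = d.((rec X. d.d.0 + c.d.X + c.(a.X + (X + X)) + b.a.d.(X + X)) + (rec X. d.d.0 + c.d.X + c.(a.X + (X + X)) + b.a.d.(X + X))) → ··d··> s7
  s6 = 0 → ∅
  s7 = (rec X. d.d.0 + c.d.X + c.(a.X + (X + X)) + b.a.d.(X + X)) + (rec X. d.d.0 + c.d.X + c.(a.X + (X + X)) + b.a.d.(X + X)) → ··b··> s1, ··c··> s2, ··c··> s3, ··d··> s4
Q's transition system — 8 states:
  t0 = rec X. d.d.0 + c.d.X + c.(a.X + (X + X)) + b.c.d.(X + X) → ··b··> t1, ··c··> t2, ··c··> t3, ··d··> t4
  t1 = c.d.((rec X. d.d.0 + c.d.X + c.(a.X + (X + X)) + b.c.d.(X + X)) + (rec X. d.d.0 + c.d.X + c.(a.X + (X + X)) + b.c.d.(X + X))) → ··c··> t5
  t2 = a.(rec X. d.d.0 + c.d.X + c.(a.X + (X + X)) + b.c.d.(X + X)) + ((rec X. d.d.0 + c.d.X + c.(a.X + (X + X)) + b.c.d.(X + X)) + (rec X. d.d.0 + c.d.X + c.(a.X + (X + X)) + b.c.d.(X + X))) → ··a··> t0, ··b··> t1, ··c··> t2, ··c··> t3, ··d··> t4
  t3 = d.(rec X. d.d.0 + c.d.X + c.(a.X + (X + X)) + b.c.d.(X + X)) → ··d··> t0
  t4 = d.0 → ··d··> t6
  t5 = d.((rec X. d.d.0 + c.d.X + c.(a.X + (X + X)) + b.c.d.(X + X)) + (rec X. d.d.0 + c.d.X + c.(a.X + (X + X)) + b.c.d.(X + X))) → ··d··> t7
  t6 = 0 → ∅
  t7 = (rec X. d.d.0 + c.d.X + c.(a.X + (X + X)) + b.c.d.(X + X)) + (rec X. d.d.0 + c.d.X + c.(a.X + (X + X)) + b.c.d.(X + X)) → ··b··> t1, ··c··> t2, ··c··> t3, ··d··> t4
Coarsest stable partition (strong bisimilarity classes):
  B0 = {s0, s7}
  B1 = {s2}
  B2 = {s4, t4}
  B3 = {s6, t6}
  B4 = {s1}
  B5 = {s3, s5}
  B6 = {t0, t7}
  B7 = {t1}
  B8 = {t3, t5}
  B9 = {t2}
s0 ∈ B0, t0 ∈ B6 → different blocks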